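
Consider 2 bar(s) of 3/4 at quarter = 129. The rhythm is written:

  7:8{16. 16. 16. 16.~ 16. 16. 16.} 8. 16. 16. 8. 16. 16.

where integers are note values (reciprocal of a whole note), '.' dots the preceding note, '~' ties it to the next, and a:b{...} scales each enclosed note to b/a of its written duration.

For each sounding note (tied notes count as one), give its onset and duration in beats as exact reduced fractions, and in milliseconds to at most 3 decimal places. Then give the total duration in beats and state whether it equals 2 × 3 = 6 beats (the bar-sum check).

1) 0.0ms=0b +199.336ms=3/7b
2) 199.336ms=3/7b +199.336ms=3/7b
3) 398.671ms=6/7b +199.336ms=3/7b
4) 598.007ms=9/7b +398.671ms=6/7b
5) 996.678ms=15/7b +199.336ms=3/7b
6) 1196.013ms=18/7b +199.336ms=3/7b
7) 1395.349ms=3b +348.837ms=3/4b
8) 1744.186ms=15/4b +174.419ms=3/8b
9) 1918.605ms=33/8b +174.419ms=3/8b
10) 2093.023ms=9/2b +348.837ms=3/4b
11) 2441.86ms=21/4b +174.419ms=3/8b
12) 2616.279ms=45/8b +174.419ms=3/8b
Σ=6b of 6 (129bpm 3/4) — PASS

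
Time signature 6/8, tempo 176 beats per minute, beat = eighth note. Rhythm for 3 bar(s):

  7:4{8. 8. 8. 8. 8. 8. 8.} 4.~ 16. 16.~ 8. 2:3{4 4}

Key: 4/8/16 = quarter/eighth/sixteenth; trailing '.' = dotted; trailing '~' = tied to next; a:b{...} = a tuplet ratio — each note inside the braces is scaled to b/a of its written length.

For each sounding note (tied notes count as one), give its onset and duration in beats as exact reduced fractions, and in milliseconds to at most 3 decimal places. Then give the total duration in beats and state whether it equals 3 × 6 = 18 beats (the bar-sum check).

1) 0.0ms=0b +292.208ms=6/7b
2) 292.208ms=6/7b +292.208ms=6/7b
3) 584.416ms=12/7b +292.208ms=6/7b
4) 876.623ms=18/7b +292.208ms=6/7b
5) 1168.831ms=24/7b +292.208ms=6/7b
6) 1461.039ms=30/7b +292.208ms=6/7b
7) 1753.247ms=36/7b +292.208ms=6/7b
8) 2045.455ms=6b +1278.409ms=15/4b
9) 3323.864ms=39/4b +767.045ms=9/4b
10) 4090.909ms=12b +1022.727ms=3b
11) 5113.636ms=15b +1022.727ms=3b
Σ=18b of 18 (176bpm 6/8) — PASS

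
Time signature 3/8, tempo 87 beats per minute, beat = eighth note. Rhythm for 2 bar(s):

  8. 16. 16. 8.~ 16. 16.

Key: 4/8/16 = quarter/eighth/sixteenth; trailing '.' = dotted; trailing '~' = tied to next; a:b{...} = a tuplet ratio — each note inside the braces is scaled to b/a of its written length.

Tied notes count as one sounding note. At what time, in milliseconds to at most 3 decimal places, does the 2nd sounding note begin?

1. 0.0ms @ 0 + 1034.483ms (3/2)
2. 1034.483ms @ 3/2 + 517.241ms (3/4)
3. 1551.724ms @ 9/4 + 517.241ms (3/4)
4. 2068.966ms @ 3 + 1551.724ms (9/4)
5. 3620.69ms @ 21/4 + 517.241ms (3/4)

note 2 onset = 3/2b = 1034.483ms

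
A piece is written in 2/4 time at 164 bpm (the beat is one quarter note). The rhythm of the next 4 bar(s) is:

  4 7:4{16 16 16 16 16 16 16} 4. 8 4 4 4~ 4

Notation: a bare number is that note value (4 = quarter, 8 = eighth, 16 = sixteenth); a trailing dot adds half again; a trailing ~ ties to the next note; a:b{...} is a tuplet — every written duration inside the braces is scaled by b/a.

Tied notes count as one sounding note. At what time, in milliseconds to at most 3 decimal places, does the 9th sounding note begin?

1. 0.0ms @ 0 + 365.854ms (1)
2. 365.854ms @ 1 + 52.265ms (1/7)
3. 418.118ms @ 8/7 + 52.265ms (1/7)
4. 470.383ms @ 9/7 + 52.265ms (1/7)
5. 522.648ms @ 10/7 + 52.265ms (1/7)
6. 574.913ms @ 11/7 + 52.265ms (1/7)
7. 627.178ms @ 12/7 + 52.265ms (1/7)
8. 679.443ms @ 13/7 + 52.265ms (1/7)
9. 731.707ms @ 2 + 548.78ms (3/2)
10. 1280.488ms @ 7/2 + 182.927ms (1/2)
11. 1463.415ms @ 4 + 365.854ms (1)
12. 1829.268ms @ 5 + 365.854ms (1)
13. 2195.122ms @ 6 + 731.707ms (2)

note 9 onset = 2b = 731.707ms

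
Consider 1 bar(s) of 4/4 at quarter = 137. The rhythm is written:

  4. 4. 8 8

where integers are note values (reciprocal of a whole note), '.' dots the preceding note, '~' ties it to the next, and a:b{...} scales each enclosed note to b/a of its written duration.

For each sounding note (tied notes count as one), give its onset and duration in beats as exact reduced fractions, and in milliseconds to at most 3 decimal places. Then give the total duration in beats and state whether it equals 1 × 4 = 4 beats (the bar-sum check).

1) 0.0ms=0b +656.934ms=3/2b
2) 656.934ms=3/2b +656.934ms=3/2b
3) 1313.869ms=3b +218.978ms=1/2b
4) 1532.847ms=7/2b +218.978ms=1/2b
Σ=4b of 4 (137bpm 4/4) — PASS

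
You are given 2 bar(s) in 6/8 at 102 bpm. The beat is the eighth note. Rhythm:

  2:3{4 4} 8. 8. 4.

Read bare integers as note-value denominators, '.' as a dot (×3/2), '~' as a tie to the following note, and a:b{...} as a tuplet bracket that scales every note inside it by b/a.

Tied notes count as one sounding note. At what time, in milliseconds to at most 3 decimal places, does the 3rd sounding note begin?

1. 0.0ms @ 0 + 1764.706ms (3)
2. 1764.706ms @ 3 + 1764.706ms (3)
3. 3529.412ms @ 6 + 882.353ms (3/2)
4. 4411.765ms @ 15/2 + 882.353ms (3/2)
5. 5294.118ms @ 9 + 1764.706ms (3)

note 3 onset = 6b = 3529.412ms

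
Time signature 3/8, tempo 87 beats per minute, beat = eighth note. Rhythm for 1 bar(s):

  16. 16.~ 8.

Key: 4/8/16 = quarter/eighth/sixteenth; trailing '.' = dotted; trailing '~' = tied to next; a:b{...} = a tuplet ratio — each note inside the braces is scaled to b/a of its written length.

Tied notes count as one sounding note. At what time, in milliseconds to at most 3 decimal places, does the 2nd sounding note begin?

note 2 onset = 3/4b = 517.241ms

1. 0.0ms @ 0 + 517.241ms (3/4)
2. 517.241ms @ 3/4 + 1551.724ms (9/4)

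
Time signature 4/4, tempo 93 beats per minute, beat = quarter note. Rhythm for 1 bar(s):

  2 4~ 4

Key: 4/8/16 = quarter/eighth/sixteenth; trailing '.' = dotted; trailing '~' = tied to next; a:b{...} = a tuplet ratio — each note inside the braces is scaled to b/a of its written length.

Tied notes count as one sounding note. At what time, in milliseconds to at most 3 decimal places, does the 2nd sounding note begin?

1. 0.0ms @ 0 + 1290.323ms (2)
2. 1290.323ms @ 2 + 1290.323ms (2)

note 2 onset = 2b = 1290.323ms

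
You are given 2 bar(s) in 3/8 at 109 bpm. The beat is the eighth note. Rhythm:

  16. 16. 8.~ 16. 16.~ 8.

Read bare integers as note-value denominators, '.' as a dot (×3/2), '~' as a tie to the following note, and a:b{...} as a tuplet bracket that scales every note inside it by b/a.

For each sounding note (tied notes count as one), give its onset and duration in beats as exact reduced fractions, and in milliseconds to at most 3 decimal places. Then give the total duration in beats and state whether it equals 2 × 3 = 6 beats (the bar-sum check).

1) 0.0ms=0b +412.844ms=3/4b
2) 412.844ms=3/4b +412.844ms=3/4b
3) 825.688ms=3/2b +1238.532ms=9/4b
4) 2064.22ms=15/4b +1238.532ms=9/4b
Σ=6b of 6 (109bpm 3/8) — PASS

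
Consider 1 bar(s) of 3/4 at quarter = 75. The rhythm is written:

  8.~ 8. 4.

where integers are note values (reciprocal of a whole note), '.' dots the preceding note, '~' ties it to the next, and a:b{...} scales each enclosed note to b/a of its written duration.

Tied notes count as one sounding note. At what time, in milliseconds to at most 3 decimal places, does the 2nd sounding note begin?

1. 0.0ms @ 0 + 1200.0ms (3/2)
2. 1200.0ms @ 3/2 + 1200.0ms (3/2)

note 2 onset = 3/2b = 1200.0ms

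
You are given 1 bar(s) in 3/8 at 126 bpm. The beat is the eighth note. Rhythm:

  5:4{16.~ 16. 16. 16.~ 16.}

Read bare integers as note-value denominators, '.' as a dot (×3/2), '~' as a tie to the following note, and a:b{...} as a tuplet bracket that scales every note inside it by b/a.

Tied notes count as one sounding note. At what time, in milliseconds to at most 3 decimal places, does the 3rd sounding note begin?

1. 0.0ms @ 0 + 571.429ms (6/5)
2. 571.429ms @ 6/5 + 285.714ms (3/5)
3. 857.143ms @ 9/5 + 571.429ms (6/5)

note 3 onset = 9/5b = 857.143ms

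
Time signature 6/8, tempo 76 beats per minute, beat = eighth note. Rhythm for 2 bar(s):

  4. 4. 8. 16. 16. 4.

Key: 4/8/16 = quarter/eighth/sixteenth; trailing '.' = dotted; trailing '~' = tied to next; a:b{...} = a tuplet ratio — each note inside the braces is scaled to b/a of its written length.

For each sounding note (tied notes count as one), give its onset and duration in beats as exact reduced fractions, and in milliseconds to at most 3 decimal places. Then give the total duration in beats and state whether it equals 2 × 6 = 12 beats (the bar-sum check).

1) 0.0ms=0b +2368.421ms=3b
2) 2368.421ms=3b +2368.421ms=3b
3) 4736.842ms=6b +1184.211ms=3/2b
4) 5921.053ms=15/2b +592.105ms=3/4b
5) 6513.158ms=33/4b +592.105ms=3/4b
6) 7105.263ms=9b +2368.421ms=3b
Σ=12b of 12 (76bpm 6/8) — PASS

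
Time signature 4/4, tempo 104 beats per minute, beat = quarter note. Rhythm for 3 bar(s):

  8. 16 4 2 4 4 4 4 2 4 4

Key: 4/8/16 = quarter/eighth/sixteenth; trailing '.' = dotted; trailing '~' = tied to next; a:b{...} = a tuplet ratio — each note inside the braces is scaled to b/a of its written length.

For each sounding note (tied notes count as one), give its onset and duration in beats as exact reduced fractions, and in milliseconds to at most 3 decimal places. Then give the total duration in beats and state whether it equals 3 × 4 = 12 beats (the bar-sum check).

1) 0.0ms=0b +432.692ms=3/4b
2) 432.692ms=3/4b +144.231ms=1/4b
3) 576.923ms=1b +576.923ms=1b
4) 1153.846ms=2b +1153.846ms=2b
5) 2307.692ms=4b +576.923ms=1b
6) 2884.615ms=5b +576.923ms=1b
7) 3461.538ms=6b +576.923ms=1b
8) 4038.462ms=7b +576.923ms=1b
9) 4615.385ms=8b +1153.846ms=2b
10) 5769.231ms=10b +576.923ms=1b
11) 6346.154ms=11b +576.923ms=1b
Σ=12b of 12 (104bpm 4/4) — PASS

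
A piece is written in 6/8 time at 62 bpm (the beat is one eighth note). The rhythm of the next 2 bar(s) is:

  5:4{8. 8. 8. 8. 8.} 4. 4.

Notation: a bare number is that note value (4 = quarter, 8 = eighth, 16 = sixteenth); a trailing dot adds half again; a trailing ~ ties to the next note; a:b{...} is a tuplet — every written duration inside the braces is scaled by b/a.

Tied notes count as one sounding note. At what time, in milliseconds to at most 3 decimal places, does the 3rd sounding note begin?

1. 0.0ms @ 0 + 1161.29ms (6/5)
2. 1161.29ms @ 6/5 + 1161.29ms (6/5)
3. 2322.581ms @ 12/5 + 1161.29ms (6/5)
4. 3483.871ms @ 18/5 + 1161.29ms (6/5)
5. 4645.161ms @ 24/5 + 1161.29ms (6/5)
6. 5806.452ms @ 6 + 2903.226ms (3)
7. 8709.677ms @ 9 + 2903.226ms (3)

note 3 onset = 12/5b = 2322.581ms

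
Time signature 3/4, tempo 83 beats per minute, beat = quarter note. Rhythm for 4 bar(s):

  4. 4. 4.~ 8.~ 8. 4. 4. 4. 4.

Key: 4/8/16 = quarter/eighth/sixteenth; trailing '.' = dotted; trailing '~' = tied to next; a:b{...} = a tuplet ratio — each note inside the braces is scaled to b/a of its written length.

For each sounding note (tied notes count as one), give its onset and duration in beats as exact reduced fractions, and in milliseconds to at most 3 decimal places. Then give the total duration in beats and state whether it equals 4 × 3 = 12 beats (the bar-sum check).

1) 0.0ms=0b +1084.337ms=3/2b
2) 1084.337ms=3/2b +1084.337ms=3/2b
3) 2168.675ms=3b +2168.675ms=3b
4) 4337.349ms=6b +1084.337ms=3/2b
5) 5421.687ms=15/2b +1084.337ms=3/2b
6) 6506.024ms=9b +1084.337ms=3/2b
7) 7590.361ms=21/2b +1084.337ms=3/2b
Σ=12b of 12 (83bpm 3/4) — PASS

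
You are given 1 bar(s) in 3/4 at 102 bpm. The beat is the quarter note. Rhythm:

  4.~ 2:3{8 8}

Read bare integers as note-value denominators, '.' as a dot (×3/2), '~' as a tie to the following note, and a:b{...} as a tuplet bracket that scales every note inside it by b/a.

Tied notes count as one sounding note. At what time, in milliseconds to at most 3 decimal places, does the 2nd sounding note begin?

note 2 onset = 9/4b = 1323.529ms

1. 0.0ms @ 0 + 1323.529ms (9/4)
2. 1323.529ms @ 9/4 + 441.176ms (3/4)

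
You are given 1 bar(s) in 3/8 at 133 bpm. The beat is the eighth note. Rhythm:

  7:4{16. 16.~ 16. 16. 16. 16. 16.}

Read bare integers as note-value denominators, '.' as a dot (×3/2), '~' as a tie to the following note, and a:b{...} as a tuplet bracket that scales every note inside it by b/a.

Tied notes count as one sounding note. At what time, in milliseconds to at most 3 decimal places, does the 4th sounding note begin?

note 4 onset = 12/7b = 773.362ms

1. 0.0ms @ 0 + 193.34ms (3/7)
2. 193.34ms @ 3/7 + 386.681ms (6/7)
3. 580.021ms @ 9/7 + 193.34ms (3/7)
4. 773.362ms @ 12/7 + 193.34ms (3/7)
5. 966.702ms @ 15/7 + 193.34ms (3/7)
6. 1160.043ms @ 18/7 + 193.34ms (3/7)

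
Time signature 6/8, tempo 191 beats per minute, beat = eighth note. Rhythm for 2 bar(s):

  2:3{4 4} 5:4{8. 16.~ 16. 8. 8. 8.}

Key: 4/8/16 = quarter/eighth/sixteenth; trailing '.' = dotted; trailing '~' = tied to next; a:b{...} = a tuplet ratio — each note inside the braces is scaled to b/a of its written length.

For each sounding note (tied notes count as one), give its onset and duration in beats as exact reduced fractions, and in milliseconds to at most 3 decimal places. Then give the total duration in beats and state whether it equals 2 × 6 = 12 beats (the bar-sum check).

1) 0.0ms=0b +942.408ms=3b
2) 942.408ms=3b +942.408ms=3b
3) 1884.817ms=6b +376.963ms=6/5b
4) 2261.78ms=36/5b +376.963ms=6/5b
5) 2638.743ms=42/5b +376.963ms=6/5b
6) 3015.707ms=48/5b +376.963ms=6/5b
7) 3392.67ms=54/5b +376.963ms=6/5b
Σ=12b of 12 (191bpm 6/8) — PASS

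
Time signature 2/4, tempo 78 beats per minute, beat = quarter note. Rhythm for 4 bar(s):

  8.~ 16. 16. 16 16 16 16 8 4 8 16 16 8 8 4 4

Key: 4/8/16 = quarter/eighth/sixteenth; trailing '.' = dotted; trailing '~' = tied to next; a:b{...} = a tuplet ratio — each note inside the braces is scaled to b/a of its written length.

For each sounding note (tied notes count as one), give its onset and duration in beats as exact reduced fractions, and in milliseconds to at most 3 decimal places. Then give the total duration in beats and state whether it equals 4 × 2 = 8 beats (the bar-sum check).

1) 0.0ms=0b +865.385ms=9/8b
2) 865.385ms=9/8b +288.462ms=3/8b
3) 1153.846ms=3/2b +192.308ms=1/4b
4) 1346.154ms=7/4b +192.308ms=1/4b
5) 1538.462ms=2b +192.308ms=1/4b
6) 1730.769ms=9/4b +192.308ms=1/4b
7) 1923.077ms=5/2b +384.615ms=1/2b
8) 2307.692ms=3b +769.231ms=1b
9) 3076.923ms=4b +384.615ms=1/2b
10) 3461.538ms=9/2b +192.308ms=1/4b
11) 3653.846ms=19/4b +192.308ms=1/4b
12) 3846.154ms=5b +384.615ms=1/2b
13) 4230.769ms=11/2b +384.615ms=1/2b
14) 4615.385ms=6b +769.231ms=1b
15) 5384.615ms=7b +769.231ms=1b
Σ=8b of 8 (78bpm 2/4) — PASS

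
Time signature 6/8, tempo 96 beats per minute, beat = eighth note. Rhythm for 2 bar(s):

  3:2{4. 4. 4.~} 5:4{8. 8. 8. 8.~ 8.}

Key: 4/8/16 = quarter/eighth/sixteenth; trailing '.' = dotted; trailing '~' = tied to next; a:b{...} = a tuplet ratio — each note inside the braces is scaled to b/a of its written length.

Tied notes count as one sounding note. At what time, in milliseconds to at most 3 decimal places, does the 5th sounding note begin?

note 5 onset = 42/5b = 5250.0ms

1. 0.0ms @ 0 + 1250.0ms (2)
2. 1250.0ms @ 2 + 1250.0ms (2)
3. 2500.0ms @ 4 + 2000.0ms (16/5)
4. 4500.0ms @ 36/5 + 750.0ms (6/5)
5. 5250.0ms @ 42/5 + 750.0ms (6/5)
6. 6000.0ms @ 48/5 + 1500.0ms (12/5)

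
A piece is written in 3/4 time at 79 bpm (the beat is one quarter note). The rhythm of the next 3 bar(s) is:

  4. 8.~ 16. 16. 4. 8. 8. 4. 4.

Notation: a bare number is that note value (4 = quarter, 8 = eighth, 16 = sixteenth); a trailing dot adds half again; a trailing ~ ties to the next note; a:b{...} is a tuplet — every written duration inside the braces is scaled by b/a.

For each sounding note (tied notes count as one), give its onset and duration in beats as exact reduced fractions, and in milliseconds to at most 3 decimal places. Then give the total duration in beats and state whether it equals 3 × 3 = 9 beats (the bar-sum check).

1) 0.0ms=0b +1139.241ms=3/2b
2) 1139.241ms=3/2b +854.43ms=9/8b
3) 1993.671ms=21/8b +284.81ms=3/8b
4) 2278.481ms=3b +1139.241ms=3/2b
5) 3417.722ms=9/2b +569.62ms=3/4b
6) 3987.342ms=21/4b +569.62ms=3/4b
7) 4556.962ms=6b +1139.241ms=3/2b
8) 5696.203ms=15/2b +1139.241ms=3/2b
Σ=9b of 9 (79bpm 3/4) — PASS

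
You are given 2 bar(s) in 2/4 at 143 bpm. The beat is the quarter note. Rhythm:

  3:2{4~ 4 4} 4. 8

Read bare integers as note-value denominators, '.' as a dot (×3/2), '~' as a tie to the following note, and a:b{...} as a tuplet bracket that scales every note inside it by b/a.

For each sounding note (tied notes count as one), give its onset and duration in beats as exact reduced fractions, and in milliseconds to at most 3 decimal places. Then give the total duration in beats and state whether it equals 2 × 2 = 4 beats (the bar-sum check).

1) 0.0ms=0b +559.441ms=4/3b
2) 559.441ms=4/3b +279.72ms=2/3b
3) 839.161ms=2b +629.371ms=3/2b
4) 1468.531ms=7/2b +209.79ms=1/2b
Σ=4b of 4 (143bpm 2/4) — PASS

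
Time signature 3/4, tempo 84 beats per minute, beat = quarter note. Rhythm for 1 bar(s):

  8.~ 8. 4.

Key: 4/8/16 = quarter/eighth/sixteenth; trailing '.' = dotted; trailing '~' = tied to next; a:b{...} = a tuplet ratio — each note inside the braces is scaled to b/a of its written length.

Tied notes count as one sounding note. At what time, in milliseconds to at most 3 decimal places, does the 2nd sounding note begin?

1. 0.0ms @ 0 + 1071.429ms (3/2)
2. 1071.429ms @ 3/2 + 1071.429ms (3/2)

note 2 onset = 3/2b = 1071.429ms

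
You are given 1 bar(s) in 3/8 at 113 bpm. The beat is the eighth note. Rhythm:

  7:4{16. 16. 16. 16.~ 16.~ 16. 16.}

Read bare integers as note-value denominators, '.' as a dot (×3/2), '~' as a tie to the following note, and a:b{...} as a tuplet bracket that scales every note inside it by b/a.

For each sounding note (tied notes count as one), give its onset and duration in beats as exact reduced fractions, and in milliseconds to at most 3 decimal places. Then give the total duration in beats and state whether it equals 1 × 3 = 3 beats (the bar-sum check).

1) 0.0ms=0b +227.56ms=3/7b
2) 227.56ms=3/7b +227.56ms=3/7b
3) 455.12ms=6/7b +227.56ms=3/7b
4) 682.68ms=9/7b +682.68ms=9/7b
5) 1365.36ms=18/7b +227.56ms=3/7b
Σ=3b of 3 (113bpm 3/8) — PASS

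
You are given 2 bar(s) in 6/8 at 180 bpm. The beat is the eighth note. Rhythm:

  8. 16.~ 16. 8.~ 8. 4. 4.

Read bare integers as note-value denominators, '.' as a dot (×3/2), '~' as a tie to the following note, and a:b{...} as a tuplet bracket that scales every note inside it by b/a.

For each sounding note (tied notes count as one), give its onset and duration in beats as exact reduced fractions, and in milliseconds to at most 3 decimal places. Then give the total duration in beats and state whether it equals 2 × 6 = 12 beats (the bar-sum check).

1) 0.0ms=0b +500.0ms=3/2b
2) 500.0ms=3/2b +500.0ms=3/2b
3) 1000.0ms=3b +1000.0ms=3b
4) 2000.0ms=6b +1000.0ms=3b
5) 3000.0ms=9b +1000.0ms=3b
Σ=12b of 12 (180bpm 6/8) — PASS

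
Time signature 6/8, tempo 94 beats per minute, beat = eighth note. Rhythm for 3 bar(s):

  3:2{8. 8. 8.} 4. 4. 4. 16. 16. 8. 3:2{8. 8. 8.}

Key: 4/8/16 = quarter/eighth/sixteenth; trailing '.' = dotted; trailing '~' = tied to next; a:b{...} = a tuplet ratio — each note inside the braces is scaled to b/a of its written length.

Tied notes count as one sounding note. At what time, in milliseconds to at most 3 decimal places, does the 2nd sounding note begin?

note 2 onset = 1b = 638.298ms

1. 0.0ms @ 0 + 638.298ms (1)
2. 638.298ms @ 1 + 638.298ms (1)
3. 1276.596ms @ 2 + 638.298ms (1)
4. 1914.894ms @ 3 + 1914.894ms (3)
5. 3829.787ms @ 6 + 1914.894ms (3)
6. 5744.681ms @ 9 + 1914.894ms (3)
7. 7659.574ms @ 12 + 478.723ms (3/4)
8. 8138.298ms @ 51/4 + 478.723ms (3/4)
9. 8617.021ms @ 27/2 + 957.447ms (3/2)
10. 9574.468ms @ 15 + 638.298ms (1)
11. 10212.766ms @ 16 + 638.298ms (1)
12. 10851.064ms @ 17 + 638.298ms (1)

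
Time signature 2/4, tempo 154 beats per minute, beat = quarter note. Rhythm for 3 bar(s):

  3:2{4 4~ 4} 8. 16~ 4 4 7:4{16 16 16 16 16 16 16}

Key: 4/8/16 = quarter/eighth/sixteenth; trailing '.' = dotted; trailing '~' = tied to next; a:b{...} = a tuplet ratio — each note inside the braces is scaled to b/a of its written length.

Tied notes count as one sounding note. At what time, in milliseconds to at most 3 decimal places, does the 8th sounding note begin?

1. 0.0ms @ 0 + 259.74ms (2/3)
2. 259.74ms @ 2/3 + 519.481ms (4/3)
3. 779.221ms @ 2 + 292.208ms (3/4)
4. 1071.429ms @ 11/4 + 487.013ms (5/4)
5. 1558.442ms @ 4 + 389.61ms (1)
6. 1948.052ms @ 5 + 55.659ms (1/7)
7. 2003.711ms @ 36/7 + 55.659ms (1/7)
8. 2059.369ms @ 37/7 + 55.659ms (1/7)
9. 2115.028ms @ 38/7 + 55.659ms (1/7)
10. 2170.686ms @ 39/7 + 55.659ms (1/7)
11. 2226.345ms @ 40/7 + 55.659ms (1/7)
12. 2282.004ms @ 41/7 + 55.659ms (1/7)

note 8 onset = 37/7b = 2059.369ms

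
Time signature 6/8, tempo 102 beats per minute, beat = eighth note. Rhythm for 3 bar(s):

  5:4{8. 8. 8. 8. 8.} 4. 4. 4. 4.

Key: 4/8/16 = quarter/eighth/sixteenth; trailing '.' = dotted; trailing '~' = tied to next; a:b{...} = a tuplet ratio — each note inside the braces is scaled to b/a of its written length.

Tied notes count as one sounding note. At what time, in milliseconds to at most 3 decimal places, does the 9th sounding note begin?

1. 0.0ms @ 0 + 705.882ms (6/5)
2. 705.882ms @ 6/5 + 705.882ms (6/5)
3. 1411.765ms @ 12/5 + 705.882ms (6/5)
4. 2117.647ms @ 18/5 + 705.882ms (6/5)
5. 2823.529ms @ 24/5 + 705.882ms (6/5)
6. 3529.412ms @ 6 + 1764.706ms (3)
7. 5294.118ms @ 9 + 1764.706ms (3)
8. 7058.824ms @ 12 + 1764.706ms (3)
9. 8823.529ms @ 15 + 1764.706ms (3)

note 9 onset = 15b = 8823.529ms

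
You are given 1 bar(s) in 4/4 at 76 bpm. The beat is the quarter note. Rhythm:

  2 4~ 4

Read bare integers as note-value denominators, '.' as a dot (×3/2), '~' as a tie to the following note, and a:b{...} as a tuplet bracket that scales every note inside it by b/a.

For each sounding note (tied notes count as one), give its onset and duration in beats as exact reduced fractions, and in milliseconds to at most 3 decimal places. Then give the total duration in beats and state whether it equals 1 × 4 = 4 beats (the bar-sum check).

1) 0.0ms=0b +1578.947ms=2b
2) 1578.947ms=2b +1578.947ms=2b
Σ=4b of 4 (76bpm 4/4) — PASS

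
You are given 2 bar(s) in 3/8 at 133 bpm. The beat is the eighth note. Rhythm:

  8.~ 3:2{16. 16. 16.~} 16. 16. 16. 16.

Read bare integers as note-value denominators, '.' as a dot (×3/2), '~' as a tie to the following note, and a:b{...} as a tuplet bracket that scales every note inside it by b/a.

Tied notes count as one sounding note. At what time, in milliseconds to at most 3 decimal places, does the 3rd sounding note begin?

1. 0.0ms @ 0 + 902.256ms (2)
2. 902.256ms @ 2 + 225.564ms (1/2)
3. 1127.82ms @ 5/2 + 563.91ms (5/4)
4. 1691.729ms @ 15/4 + 338.346ms (3/4)
5. 2030.075ms @ 9/2 + 338.346ms (3/4)
6. 2368.421ms @ 21/4 + 338.346ms (3/4)

note 3 onset = 5/2b = 1127.82ms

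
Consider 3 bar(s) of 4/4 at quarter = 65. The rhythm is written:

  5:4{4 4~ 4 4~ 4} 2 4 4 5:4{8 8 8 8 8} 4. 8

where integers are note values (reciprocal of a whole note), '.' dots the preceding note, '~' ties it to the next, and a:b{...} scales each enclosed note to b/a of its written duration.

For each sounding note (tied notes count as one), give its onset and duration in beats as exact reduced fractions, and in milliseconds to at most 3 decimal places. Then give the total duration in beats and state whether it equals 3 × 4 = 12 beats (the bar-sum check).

1) 0.0ms=0b +738.462ms=4/5b
2) 738.462ms=4/5b +1476.923ms=8/5b
3) 2215.385ms=12/5b +1476.923ms=8/5b
4) 3692.308ms=4b +1846.154ms=2b
5) 5538.462ms=6b +923.077ms=1b
6) 6461.538ms=7b +923.077ms=1b
7) 7384.615ms=8b +369.231ms=2/5b
8) 7753.846ms=42/5b +369.231ms=2/5b
9) 8123.077ms=44/5b +369.231ms=2/5b
10) 8492.308ms=46/5b +369.231ms=2/5b
11) 8861.538ms=48/5b +369.231ms=2/5b
12) 9230.769ms=10b +1384.615ms=3/2b
13) 10615.385ms=23/2b +461.538ms=1/2b
Σ=12b of 12 (65bpm 4/4) — PASS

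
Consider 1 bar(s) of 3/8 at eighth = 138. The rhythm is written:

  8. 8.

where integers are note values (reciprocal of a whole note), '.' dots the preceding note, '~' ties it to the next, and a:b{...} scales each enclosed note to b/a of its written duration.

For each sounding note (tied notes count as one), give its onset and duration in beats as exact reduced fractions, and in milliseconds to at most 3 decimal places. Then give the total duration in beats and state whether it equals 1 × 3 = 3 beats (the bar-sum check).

1) 0.0ms=0b +652.174ms=3/2b
2) 652.174ms=3/2b +652.174ms=3/2b
Σ=3b of 3 (138bpm 3/8) — PASS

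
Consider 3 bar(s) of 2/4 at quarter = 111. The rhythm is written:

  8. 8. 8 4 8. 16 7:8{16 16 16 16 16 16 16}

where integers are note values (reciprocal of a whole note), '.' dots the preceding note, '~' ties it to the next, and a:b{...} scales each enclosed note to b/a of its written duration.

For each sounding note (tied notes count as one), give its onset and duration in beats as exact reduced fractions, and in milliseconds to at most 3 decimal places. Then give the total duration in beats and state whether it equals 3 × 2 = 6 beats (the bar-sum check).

1) 0.0ms=0b +405.405ms=3/4b
2) 405.405ms=3/4b +405.405ms=3/4b
3) 810.811ms=3/2b +270.27ms=1/2b
4) 1081.081ms=2b +540.541ms=1b
5) 1621.622ms=3b +405.405ms=3/4b
6) 2027.027ms=15/4b +135.135ms=1/4b
7) 2162.162ms=4b +154.44ms=2/7b
8) 2316.602ms=30/7b +154.44ms=2/7b
9) 2471.042ms=32/7b +154.44ms=2/7b
10) 2625.483ms=34/7b +154.44ms=2/7b
11) 2779.923ms=36/7b +154.44ms=2/7b
12) 2934.363ms=38/7b +154.44ms=2/7b
13) 3088.803ms=40/7b +154.44ms=2/7b
Σ=6b of 6 (111bpm 2/4) — PASS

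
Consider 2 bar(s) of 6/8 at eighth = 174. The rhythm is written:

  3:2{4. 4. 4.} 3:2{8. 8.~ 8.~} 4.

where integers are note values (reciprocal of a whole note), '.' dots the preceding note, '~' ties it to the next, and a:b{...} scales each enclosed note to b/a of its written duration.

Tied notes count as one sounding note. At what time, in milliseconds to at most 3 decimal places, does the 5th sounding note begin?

1. 0.0ms @ 0 + 689.655ms (2)
2. 689.655ms @ 2 + 689.655ms (2)
3. 1379.31ms @ 4 + 689.655ms (2)
4. 2068.966ms @ 6 + 344.828ms (1)
5. 2413.793ms @ 7 + 1724.138ms (5)

note 5 onset = 7b = 2413.793ms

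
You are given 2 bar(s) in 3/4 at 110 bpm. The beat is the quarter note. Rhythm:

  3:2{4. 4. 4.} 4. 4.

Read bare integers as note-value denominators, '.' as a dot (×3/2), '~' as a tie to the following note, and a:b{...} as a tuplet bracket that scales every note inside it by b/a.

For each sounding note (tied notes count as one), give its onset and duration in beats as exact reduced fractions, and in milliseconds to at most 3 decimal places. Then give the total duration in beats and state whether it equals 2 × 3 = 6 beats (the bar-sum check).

1) 0.0ms=0b +545.455ms=1b
2) 545.455ms=1b +545.455ms=1b
3) 1090.909ms=2b +545.455ms=1b
4) 1636.364ms=3b +818.182ms=3/2b
5) 2454.545ms=9/2b +818.182ms=3/2b
Σ=6b of 6 (110bpm 3/4) — PASS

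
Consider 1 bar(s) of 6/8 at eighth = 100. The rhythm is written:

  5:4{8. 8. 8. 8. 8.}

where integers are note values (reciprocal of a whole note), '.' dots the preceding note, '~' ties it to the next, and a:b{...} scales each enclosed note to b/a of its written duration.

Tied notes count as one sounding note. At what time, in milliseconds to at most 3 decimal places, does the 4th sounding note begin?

1. 0.0ms @ 0 + 720.0ms (6/5)
2. 720.0ms @ 6/5 + 720.0ms (6/5)
3. 1440.0ms @ 12/5 + 720.0ms (6/5)
4. 2160.0ms @ 18/5 + 720.0ms (6/5)
5. 2880.0ms @ 24/5 + 720.0ms (6/5)

note 4 onset = 18/5b = 2160.0ms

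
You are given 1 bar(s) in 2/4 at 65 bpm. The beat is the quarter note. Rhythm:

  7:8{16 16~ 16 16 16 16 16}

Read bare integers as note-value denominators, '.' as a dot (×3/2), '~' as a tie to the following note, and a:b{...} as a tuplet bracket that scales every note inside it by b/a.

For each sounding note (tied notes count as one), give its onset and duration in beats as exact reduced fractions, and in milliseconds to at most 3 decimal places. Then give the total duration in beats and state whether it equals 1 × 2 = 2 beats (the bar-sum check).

1) 0.0ms=0b +263.736ms=2/7b
2) 263.736ms=2/7b +527.473ms=4/7b
3) 791.209ms=6/7b +263.736ms=2/7b
4) 1054.945ms=8/7b +263.736ms=2/7b
5) 1318.681ms=10/7b +263.736ms=2/7b
6) 1582.418ms=12/7b +263.736ms=2/7b
Σ=2b of 2 (65bpm 2/4) — PASS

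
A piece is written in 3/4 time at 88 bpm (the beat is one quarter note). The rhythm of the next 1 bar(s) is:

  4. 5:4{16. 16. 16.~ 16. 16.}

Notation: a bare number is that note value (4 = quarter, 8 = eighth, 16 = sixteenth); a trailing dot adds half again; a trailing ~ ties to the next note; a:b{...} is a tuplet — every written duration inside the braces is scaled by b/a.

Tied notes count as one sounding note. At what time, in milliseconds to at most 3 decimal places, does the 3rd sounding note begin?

1. 0.0ms @ 0 + 1022.727ms (3/2)
2. 1022.727ms @ 3/2 + 204.545ms (3/10)
3. 1227.273ms @ 9/5 + 204.545ms (3/10)
4. 1431.818ms @ 21/10 + 409.091ms (3/5)
5. 1840.909ms @ 27/10 + 204.545ms (3/10)

note 3 onset = 9/5b = 1227.273ms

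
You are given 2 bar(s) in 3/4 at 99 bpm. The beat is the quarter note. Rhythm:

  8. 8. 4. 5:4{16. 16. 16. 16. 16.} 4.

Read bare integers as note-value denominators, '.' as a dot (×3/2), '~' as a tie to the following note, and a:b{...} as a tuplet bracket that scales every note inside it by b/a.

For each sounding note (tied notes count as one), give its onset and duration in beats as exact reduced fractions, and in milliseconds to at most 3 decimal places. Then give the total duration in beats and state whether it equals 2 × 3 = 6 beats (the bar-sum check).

1) 0.0ms=0b +454.545ms=3/4b
2) 454.545ms=3/4b +454.545ms=3/4b
3) 909.091ms=3/2b +909.091ms=3/2b
4) 1818.182ms=3b +181.818ms=3/10b
5) 2000.0ms=33/10b +181.818ms=3/10b
6) 2181.818ms=18/5b +181.818ms=3/10b
7) 2363.636ms=39/10b +181.818ms=3/10b
8) 2545.455ms=21/5b +181.818ms=3/10b
9) 2727.273ms=9/2b +909.091ms=3/2b
Σ=6b of 6 (99bpm 3/4) — PASS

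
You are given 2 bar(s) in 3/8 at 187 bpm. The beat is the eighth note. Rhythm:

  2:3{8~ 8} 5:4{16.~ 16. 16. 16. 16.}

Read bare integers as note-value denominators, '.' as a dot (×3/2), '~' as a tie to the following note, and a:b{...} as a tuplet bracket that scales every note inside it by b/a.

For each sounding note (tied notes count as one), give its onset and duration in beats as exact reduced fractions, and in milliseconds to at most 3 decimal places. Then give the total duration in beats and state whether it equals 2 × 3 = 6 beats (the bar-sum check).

1) 0.0ms=0b +962.567ms=3b
2) 962.567ms=3b +385.027ms=6/5b
3) 1347.594ms=21/5b +192.513ms=3/5b
4) 1540.107ms=24/5b +192.513ms=3/5b
5) 1732.62ms=27/5b +192.513ms=3/5b
Σ=6b of 6 (187bpm 3/8) — PASS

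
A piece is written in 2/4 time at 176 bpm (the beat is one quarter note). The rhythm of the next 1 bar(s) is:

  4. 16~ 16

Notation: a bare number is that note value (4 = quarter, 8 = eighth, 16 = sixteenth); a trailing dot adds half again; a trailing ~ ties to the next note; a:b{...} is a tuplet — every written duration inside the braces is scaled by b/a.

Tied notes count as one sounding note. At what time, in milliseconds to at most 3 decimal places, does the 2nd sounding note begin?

1. 0.0ms @ 0 + 511.364ms (3/2)
2. 511.364ms @ 3/2 + 170.455ms (1/2)

note 2 onset = 3/2b = 511.364ms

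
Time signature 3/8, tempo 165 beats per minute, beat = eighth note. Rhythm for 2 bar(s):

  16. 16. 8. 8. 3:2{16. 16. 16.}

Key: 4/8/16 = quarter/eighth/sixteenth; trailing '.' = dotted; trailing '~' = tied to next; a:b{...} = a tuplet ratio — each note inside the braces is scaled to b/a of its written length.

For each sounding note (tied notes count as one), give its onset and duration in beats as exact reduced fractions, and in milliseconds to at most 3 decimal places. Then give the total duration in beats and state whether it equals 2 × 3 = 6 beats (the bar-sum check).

1) 0.0ms=0b +272.727ms=3/4b
2) 272.727ms=3/4b +272.727ms=3/4b
3) 545.455ms=3/2b +545.455ms=3/2b
4) 1090.909ms=3b +545.455ms=3/2b
5) 1636.364ms=9/2b +181.818ms=1/2b
6) 1818.182ms=5b +181.818ms=1/2b
7) 2000.0ms=11/2b +181.818ms=1/2b
Σ=6b of 6 (165bpm 3/8) — PASS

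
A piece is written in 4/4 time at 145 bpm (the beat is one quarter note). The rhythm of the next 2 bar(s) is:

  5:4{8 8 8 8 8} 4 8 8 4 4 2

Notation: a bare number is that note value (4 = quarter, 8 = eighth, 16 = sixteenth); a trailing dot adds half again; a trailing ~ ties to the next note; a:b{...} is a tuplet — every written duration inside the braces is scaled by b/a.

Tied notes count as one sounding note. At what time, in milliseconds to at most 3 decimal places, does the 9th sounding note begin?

1. 0.0ms @ 0 + 165.517ms (2/5)
2. 165.517ms @ 2/5 + 165.517ms (2/5)
3. 331.034ms @ 4/5 + 165.517ms (2/5)
4. 496.552ms @ 6/5 + 165.517ms (2/5)
5. 662.069ms @ 8/5 + 165.517ms (2/5)
6. 827.586ms @ 2 + 413.793ms (1)
7. 1241.379ms @ 3 + 206.897ms (1/2)
8. 1448.276ms @ 7/2 + 206.897ms (1/2)
9. 1655.172ms @ 4 + 413.793ms (1)
10. 2068.966ms @ 5 + 413.793ms (1)
11. 2482.759ms @ 6 + 827.586ms (2)

note 9 onset = 4b = 1655.172ms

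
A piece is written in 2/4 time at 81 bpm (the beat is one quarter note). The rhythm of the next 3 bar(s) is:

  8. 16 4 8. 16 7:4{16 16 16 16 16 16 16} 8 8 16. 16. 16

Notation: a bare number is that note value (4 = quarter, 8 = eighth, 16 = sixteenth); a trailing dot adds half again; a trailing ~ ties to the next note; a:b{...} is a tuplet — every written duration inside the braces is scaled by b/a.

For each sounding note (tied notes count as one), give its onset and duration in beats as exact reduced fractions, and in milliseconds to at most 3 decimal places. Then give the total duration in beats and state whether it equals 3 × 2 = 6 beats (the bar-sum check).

1) 0.0ms=0b +555.556ms=3/4b
2) 555.556ms=3/4b +185.185ms=1/4b
3) 740.741ms=1b +740.741ms=1b
4) 1481.481ms=2b +555.556ms=3/4b
5) 2037.037ms=11/4b +185.185ms=1/4b
6) 2222.222ms=3b +105.82ms=1/7b
7) 2328.042ms=22/7b +105.82ms=1/7b
8) 2433.862ms=23/7b +105.82ms=1/7b
9) 2539.683ms=24/7b +105.82ms=1/7b
10) 2645.503ms=25/7b +105.82ms=1/7b
11) 2751.323ms=26/7b +105.82ms=1/7b
12) 2857.143ms=27/7b +105.82ms=1/7b
13) 2962.963ms=4b +370.37ms=1/2b
14) 3333.333ms=9/2b +370.37ms=1/2b
15) 3703.704ms=5b +277.778ms=3/8b
16) 3981.481ms=43/8b +277.778ms=3/8b
17) 4259.259ms=23/4b +185.185ms=1/4b
Σ=6b of 6 (81bpm 2/4) — PASS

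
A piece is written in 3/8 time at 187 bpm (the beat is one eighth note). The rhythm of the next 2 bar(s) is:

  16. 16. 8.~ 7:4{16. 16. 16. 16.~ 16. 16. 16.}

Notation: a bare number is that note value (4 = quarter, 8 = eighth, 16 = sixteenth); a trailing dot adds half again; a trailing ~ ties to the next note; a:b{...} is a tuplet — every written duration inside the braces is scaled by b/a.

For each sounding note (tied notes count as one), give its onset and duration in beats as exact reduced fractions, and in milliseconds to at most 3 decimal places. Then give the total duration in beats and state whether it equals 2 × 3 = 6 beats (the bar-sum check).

1) 0.0ms=0b +240.642ms=3/4b
2) 240.642ms=3/4b +240.642ms=3/4b
3) 481.283ms=3/2b +618.793ms=27/14b
4) 1100.076ms=24/7b +137.51ms=3/7b
5) 1237.586ms=27/7b +137.51ms=3/7b
6) 1375.095ms=30/7b +275.019ms=6/7b
7) 1650.115ms=36/7b +137.51ms=3/7b
8) 1787.624ms=39/7b +137.51ms=3/7b
Σ=6b of 6 (187bpm 3/8) — PASS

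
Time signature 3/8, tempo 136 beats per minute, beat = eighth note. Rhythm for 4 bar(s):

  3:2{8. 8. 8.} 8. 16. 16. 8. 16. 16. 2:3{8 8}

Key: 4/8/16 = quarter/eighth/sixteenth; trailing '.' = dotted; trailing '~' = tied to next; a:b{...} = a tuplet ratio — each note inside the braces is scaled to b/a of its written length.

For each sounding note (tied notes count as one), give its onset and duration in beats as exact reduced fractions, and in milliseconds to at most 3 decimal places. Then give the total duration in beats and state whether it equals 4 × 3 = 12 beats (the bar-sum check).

1) 0.0ms=0b +441.176ms=1b
2) 441.176ms=1b +441.176ms=1b
3) 882.353ms=2b +441.176ms=1b
4) 1323.529ms=3b +661.765ms=3/2b
5) 1985.294ms=9/2b +330.882ms=3/4b
6) 2316.176ms=21/4b +330.882ms=3/4b
7) 2647.059ms=6b +661.765ms=3/2b
8) 3308.824ms=15/2b +330.882ms=3/4b
9) 3639.706ms=33/4b +330.882ms=3/4b
10) 3970.588ms=9b +661.765ms=3/2b
11) 4632.353ms=21/2b +661.765ms=3/2b
Σ=12b of 12 (136bpm 3/8) — PASS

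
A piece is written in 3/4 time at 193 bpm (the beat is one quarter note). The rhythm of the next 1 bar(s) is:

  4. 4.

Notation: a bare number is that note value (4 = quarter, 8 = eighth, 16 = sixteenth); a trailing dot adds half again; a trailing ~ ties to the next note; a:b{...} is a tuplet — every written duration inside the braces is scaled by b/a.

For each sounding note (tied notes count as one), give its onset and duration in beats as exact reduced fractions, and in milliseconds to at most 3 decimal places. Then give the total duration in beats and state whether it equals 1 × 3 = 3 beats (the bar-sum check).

1) 0.0ms=0b +466.321ms=3/2b
2) 466.321ms=3/2b +466.321ms=3/2b
Σ=3b of 3 (193bpm 3/4) — PASS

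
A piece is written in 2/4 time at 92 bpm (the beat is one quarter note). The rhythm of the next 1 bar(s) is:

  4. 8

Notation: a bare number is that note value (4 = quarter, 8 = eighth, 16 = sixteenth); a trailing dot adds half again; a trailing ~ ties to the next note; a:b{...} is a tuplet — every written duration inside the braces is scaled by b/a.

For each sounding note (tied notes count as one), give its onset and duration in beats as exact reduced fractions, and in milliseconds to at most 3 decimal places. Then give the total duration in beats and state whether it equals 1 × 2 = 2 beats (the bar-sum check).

1) 0.0ms=0b +978.261ms=3/2b
2) 978.261ms=3/2b +326.087ms=1/2b
Σ=2b of 2 (92bpm 2/4) — PASS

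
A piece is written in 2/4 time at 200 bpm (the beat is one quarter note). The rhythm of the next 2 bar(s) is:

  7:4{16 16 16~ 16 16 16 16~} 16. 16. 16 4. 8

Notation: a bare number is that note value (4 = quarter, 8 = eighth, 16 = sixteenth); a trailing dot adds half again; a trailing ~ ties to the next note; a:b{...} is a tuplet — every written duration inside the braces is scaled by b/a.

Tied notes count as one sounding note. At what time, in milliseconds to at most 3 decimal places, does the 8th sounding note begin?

note 8 onset = 7/4b = 525.0ms

1. 0.0ms @ 0 + 42.857ms (1/7)
2. 42.857ms @ 1/7 + 42.857ms (1/7)
3. 85.714ms @ 2/7 + 85.714ms (2/7)
4. 171.429ms @ 4/7 + 42.857ms (1/7)
5. 214.286ms @ 5/7 + 42.857ms (1/7)
6. 257.143ms @ 6/7 + 155.357ms (29/56)
7. 412.5ms @ 11/8 + 112.5ms (3/8)
8. 525.0ms @ 7/4 + 75.0ms (1/4)
9. 600.0ms @ 2 + 450.0ms (3/2)
10. 1050.0ms @ 7/2 + 150.0ms (1/2)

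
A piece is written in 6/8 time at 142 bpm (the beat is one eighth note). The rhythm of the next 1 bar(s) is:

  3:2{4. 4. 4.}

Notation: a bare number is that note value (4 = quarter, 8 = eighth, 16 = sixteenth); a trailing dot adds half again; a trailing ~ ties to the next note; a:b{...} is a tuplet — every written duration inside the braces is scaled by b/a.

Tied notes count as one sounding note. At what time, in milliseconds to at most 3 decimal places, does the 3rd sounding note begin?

1. 0.0ms @ 0 + 845.07ms (2)
2. 845.07ms @ 2 + 845.07ms (2)
3. 1690.141ms @ 4 + 845.07ms (2)

note 3 onset = 4b = 1690.141ms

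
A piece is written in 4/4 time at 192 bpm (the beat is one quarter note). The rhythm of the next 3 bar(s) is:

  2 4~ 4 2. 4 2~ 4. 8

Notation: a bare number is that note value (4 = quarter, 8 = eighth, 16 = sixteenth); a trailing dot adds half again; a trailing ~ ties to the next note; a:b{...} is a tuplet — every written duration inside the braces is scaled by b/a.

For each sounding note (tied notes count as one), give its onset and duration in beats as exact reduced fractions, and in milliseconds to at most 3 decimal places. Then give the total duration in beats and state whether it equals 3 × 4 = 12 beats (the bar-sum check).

1) 0.0ms=0b +625.0ms=2b
2) 625.0ms=2b +625.0ms=2b
3) 1250.0ms=4b +937.5ms=3b
4) 2187.5ms=7b +312.5ms=1b
5) 2500.0ms=8b +1093.75ms=7/2b
6) 3593.75ms=23/2b +156.25ms=1/2b
Σ=12b of 12 (192bpm 4/4) — PASS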